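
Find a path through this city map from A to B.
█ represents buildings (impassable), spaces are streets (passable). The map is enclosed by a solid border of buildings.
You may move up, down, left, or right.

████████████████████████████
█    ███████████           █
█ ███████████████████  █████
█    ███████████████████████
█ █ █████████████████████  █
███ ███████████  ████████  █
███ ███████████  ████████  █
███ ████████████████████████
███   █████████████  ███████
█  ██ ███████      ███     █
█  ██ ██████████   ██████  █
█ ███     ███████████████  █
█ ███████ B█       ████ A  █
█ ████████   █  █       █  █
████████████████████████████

Finding the shortest path from A to B:
Movement: cardinal only
Path length: 18 steps
Directions: left → down → left → left → left → left → left → up → left → left → left → left → left → left → down → left → left → up

Solution:

████████████████████████████
█    ███████████           █
█ ███████████████████  █████
█    ███████████████████████
█ █ █████████████████████  █
███ ███████████  ████████  █
███ ███████████  ████████  █
███ ████████████████████████
███   █████████████  ███████
█  ██ ███████      ███     █
█  ██ ██████████   ██████  █
█ ███     ███████████████  █
█ ███████ B█↓←←←←←↰████↓A  █
█ ████████↑←↲█  █ ↑←←←←↲█  █
████████████████████████████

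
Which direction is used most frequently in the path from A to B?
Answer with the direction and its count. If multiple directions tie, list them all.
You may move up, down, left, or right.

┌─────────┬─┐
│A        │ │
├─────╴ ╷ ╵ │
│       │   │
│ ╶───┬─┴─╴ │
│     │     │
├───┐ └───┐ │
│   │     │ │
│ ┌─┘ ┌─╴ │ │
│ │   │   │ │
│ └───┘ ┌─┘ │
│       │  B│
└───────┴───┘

Directions: right, right, right, right, down, right, down, down, down, down
Counts: {'right': 5, 'down': 5}
Most common: down and right (tied at 5 times each)

Solution:

┌─────────┬─┐
│A → → → ↓│ │
├─────╴ ╷ ╵ │
│       │↳ ↓│
│ ╶───┬─┴─╴ │
│     │    ↓│
├───┐ └───┐ │
│   │     │↓│
│ ┌─┘ ┌─╴ │ │
│ │   │   │↓│
│ └───┘ ┌─┘ │
│       │  B│
└───────┴───┘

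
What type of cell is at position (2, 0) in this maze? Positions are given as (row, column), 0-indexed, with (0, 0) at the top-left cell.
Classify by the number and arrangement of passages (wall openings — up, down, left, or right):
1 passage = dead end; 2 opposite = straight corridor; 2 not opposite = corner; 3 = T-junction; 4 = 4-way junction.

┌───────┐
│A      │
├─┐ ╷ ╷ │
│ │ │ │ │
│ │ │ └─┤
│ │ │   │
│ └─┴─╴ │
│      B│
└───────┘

Checking cell at (2, 0):
Number of passages: 2
Cell type: straight corridor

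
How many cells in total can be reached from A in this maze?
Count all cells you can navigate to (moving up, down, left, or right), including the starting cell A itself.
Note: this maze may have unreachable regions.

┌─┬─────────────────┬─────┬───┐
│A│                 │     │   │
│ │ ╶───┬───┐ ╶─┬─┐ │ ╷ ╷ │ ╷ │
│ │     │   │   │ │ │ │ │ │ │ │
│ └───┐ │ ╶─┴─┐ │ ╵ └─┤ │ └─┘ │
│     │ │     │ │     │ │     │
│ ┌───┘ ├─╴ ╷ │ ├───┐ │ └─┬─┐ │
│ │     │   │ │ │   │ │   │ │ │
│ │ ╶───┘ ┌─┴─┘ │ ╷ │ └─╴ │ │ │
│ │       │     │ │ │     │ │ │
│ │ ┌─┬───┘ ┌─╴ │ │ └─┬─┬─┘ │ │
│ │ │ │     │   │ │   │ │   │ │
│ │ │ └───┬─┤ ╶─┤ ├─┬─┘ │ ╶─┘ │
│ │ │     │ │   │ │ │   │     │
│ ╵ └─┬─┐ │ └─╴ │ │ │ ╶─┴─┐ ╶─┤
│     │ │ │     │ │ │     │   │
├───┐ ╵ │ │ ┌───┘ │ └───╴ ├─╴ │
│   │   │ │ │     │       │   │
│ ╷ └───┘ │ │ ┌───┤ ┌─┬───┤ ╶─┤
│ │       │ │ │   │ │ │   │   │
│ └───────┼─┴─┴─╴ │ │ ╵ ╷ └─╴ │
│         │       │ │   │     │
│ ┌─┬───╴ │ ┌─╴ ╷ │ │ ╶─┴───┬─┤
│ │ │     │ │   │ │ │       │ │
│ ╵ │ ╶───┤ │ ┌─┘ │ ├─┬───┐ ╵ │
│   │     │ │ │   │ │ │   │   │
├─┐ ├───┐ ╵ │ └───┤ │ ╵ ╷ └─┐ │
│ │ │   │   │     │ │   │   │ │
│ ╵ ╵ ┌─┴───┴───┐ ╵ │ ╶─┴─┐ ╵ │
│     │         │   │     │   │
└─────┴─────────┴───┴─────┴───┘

Using BFS/flood-fill to find all reachable cells from A:
Maze size: 15 × 15 = 225 total cells
91 cell(s) are walled off and cannot be reached from A.
Reachable cells: 134

Reachable region (· marks reachable cells):

┌─┬─────────────────┬─────┬───┐
│A│· · · · · · · · ·│· · ·│· ·│
│ │ ╶───┬───┐ ╶─┬─┐ │ ╷ ╷ │ ╷ │
│·│· · ·│· ·│· ·│·│·│·│·│·│·│·│
│ └───┐ │ ╶─┴─┐ │ ╵ └─┤ │ └─┘ │
│· · ·│·│· · ·│·│· · ·│·│· · ·│
│ ┌───┘ ├─╴ ╷ │ ├───┐ │ └─┬─┐ │
│·│· · ·│· ·│·│·│   │·│· ·│·│·│
│ │ ╶───┘ ┌─┴─┘ │ ╷ │ └─╴ │ │ │
│·│· · · ·│· · ·│ │ │· · ·│·│·│
│ │ ┌─┬───┘ ┌─╴ │ │ └─┬─┬─┘ │ │
│·│·│ │· · ·│· ·│ │   │ │· ·│·│
│ │ │ └───┬─┤ ╶─┤ ├─┬─┘ │ ╶─┘ │
│·│·│     │·│· ·│ │ │   │· · ·│
│ ╵ └─┬─┐ │ └─╴ │ │ │ ╶─┴─┐ ╶─┤
│· · ·│·│ │· · ·│ │ │     │· ·│
├───┐ ╵ │ │ ┌───┘ │ └───╴ ├─╴ │
│   │· ·│ │·│     │       │· ·│
│ ╷ └───┘ │ │ ┌───┤ ┌─┬───┤ ╶─┤
│ │       │·│ │   │ │·│· ·│· ·│
│ └───────┼─┴─┴─╴ │ │ ╵ ╷ └─╴ │
│         │       │ │· ·│· · ·│
│ ┌─┬───╴ │ ┌─╴ ╷ │ │ ╶─┴───┬─┤
│ │ │     │ │   │ │ │· · · ·│·│
│ ╵ │ ╶───┤ │ ┌─┘ │ ├─┬───┐ ╵ │
│   │     │ │ │   │ │·│· ·│· ·│
├─┐ ├───┐ ╵ │ └───┤ │ ╵ ╷ └─┐ │
│ │ │   │   │     │ │· ·│· ·│·│
│ ╵ ╵ ┌─┴───┴───┐ ╵ │ ╶─┴─┐ ╵ │
│     │         │   │· · ·│· ·│
└─────┴─────────┴───┴─────┴───┘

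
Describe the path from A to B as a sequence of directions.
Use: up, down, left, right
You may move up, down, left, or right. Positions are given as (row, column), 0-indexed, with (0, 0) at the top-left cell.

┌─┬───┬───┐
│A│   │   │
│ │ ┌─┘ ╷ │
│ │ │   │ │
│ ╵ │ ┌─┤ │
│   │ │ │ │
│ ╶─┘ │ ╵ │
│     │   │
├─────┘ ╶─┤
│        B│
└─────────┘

Finding the path and converting it to directions:
Path through cells: (0,0) → (1,0) → (2,0) → (3,0) → (3,1) → (3,2) → (2,2) → (1,2) → (1,3) → (0,3) → (0,4) → (1,4) → (2,4) → (3,4) → (3,3) → (4,3) → (4,4)
Directions: down, down, down, right, right, up, up, right, up, right, down, down, down, left, down, right

Solution:

┌─┬───┬───┐
│A│   │↱ ↓│
│ │ ┌─┘ ╷ │
│↓│ │↱ ↑│↓│
│ ╵ │ ┌─┤ │
│↓  │↑│ │↓│
│ ╶─┘ │ ╵ │
│↳ → ↑│↓ ↲│
├─────┘ ╶─┤
│      ↳ B│
└─────────┘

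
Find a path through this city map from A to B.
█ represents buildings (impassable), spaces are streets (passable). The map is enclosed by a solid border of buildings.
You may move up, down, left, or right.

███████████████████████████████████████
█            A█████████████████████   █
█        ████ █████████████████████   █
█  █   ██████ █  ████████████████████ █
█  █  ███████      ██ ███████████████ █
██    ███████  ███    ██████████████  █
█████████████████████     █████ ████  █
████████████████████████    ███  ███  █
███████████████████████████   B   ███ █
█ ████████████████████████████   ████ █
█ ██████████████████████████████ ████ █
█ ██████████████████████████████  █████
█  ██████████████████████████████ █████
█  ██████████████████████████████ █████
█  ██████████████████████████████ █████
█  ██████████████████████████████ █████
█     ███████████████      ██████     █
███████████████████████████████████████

Finding the shortest path from A to B:
Movement: cardinal only
Path length: 24 steps
Directions: down → down → down → right → right → right → right → right → down → right → right → right → down → right → right → right → down → right → right → right → down → right → right → right

Solution:

███████████████████████████████████████
█            A█████████████████████   █
█        ████↓█████████████████████   █
█  █   ██████↓█  ████████████████████ █
█  █  ███████↳→→→→↓██ ███████████████ █
██    ███████  ███↳→→↓██████████████  █
█████████████████████↳→→↓ █████ ████  █
████████████████████████↳→→↓███  ███  █
███████████████████████████↳→→B   ███ █
█ ████████████████████████████   ████ █
█ ██████████████████████████████ ████ █
█ ██████████████████████████████  █████
█  ██████████████████████████████ █████
█  ██████████████████████████████ █████
█  ██████████████████████████████ █████
█  ██████████████████████████████ █████
█     ███████████████      ██████     █
███████████████████████████████████████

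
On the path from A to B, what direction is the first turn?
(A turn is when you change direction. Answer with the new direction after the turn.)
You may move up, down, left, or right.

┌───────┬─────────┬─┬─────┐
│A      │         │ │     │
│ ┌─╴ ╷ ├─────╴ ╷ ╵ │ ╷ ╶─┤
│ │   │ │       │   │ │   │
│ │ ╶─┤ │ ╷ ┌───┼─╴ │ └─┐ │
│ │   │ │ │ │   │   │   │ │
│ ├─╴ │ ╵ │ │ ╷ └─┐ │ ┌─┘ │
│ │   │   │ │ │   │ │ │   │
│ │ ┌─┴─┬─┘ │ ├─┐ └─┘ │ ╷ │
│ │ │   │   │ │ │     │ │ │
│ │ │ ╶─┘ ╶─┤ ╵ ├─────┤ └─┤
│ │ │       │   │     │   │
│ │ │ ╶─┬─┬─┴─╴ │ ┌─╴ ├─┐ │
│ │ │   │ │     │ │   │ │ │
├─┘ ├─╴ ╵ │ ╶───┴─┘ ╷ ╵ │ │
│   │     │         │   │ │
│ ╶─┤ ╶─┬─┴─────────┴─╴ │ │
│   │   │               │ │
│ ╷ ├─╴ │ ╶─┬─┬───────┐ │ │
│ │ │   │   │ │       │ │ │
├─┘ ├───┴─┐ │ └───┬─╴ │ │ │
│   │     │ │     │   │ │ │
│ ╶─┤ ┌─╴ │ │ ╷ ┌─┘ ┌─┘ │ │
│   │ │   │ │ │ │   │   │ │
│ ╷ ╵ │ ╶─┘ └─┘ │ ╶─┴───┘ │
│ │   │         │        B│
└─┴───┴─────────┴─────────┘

Directions: right, right, down, left, down, right, down, left, down, down, down, down, left, down, right, down, down, left, down, right, down, right, up, up, right, right, down, left, down, right, right, up, up, up, left, up, right, right, right, right, right, right, right, up, left, up, left, down, left, left, left, left, up, right, right, up, left, up, up, up, right, down, right, down, right, right, up, up, up, up, right, down, right, down, down, left, down, down, right, down, down, down, down, down, down, down
First turn direction: down

Solution:

┌───────┬─────────┬─┬─────┐
│A → ↓  │         │ │↱ ↓  │
│ ┌─╴ ╷ ├─────╴ ╷ ╵ │ ╷ ╶─┤
│ │↓ ↲│ │       │   │↑│↳ ↓│
│ │ ╶─┤ │ ╷ ┌───┼─╴ │ └─┐ │
│ │↳ ↓│ │ │ │↱ ↓│   │↑  │↓│
│ ├─╴ │ ╵ │ │ ╷ └─┐ │ ┌─┘ │
│ │↓ ↲│   │ │↑│↳ ↓│ │↑│↓ ↲│
│ │ ┌─┴─┬─┘ │ ├─┐ └─┘ │ ╷ │
│ │↓│   │   │↑│ │↳ → ↑│↓│ │
│ │ │ ╶─┘ ╶─┤ ╵ ├─────┤ └─┤
│ │↓│       │↑ ↰│     │↳ ↓│
│ │ │ ╶─┬─┬─┴─╴ │ ┌─╴ ├─┐ │
│ │↓│   │ │↱ → ↑│ │↓ ↰│ │↓│
├─┘ ├─╴ ╵ │ ╶───┴─┘ ╷ ╵ │ │
│↓ ↲│     │↑ ← ← ← ↲│↑ ↰│↓│
│ ╶─┤ ╶─┬─┴─────────┴─╴ │ │
│↳ ↓│   │↱ → → → → → → ↑│↓│
│ ╷ ├─╴ │ ╶─┬─┬───────┐ │ │
│ │↓│   │↑ ↰│ │       │ │↓│
├─┘ ├───┴─┐ │ └───┬─╴ │ │ │
│↓ ↲│↱ → ↓│↑│     │   │ │↓│
│ ╶─┤ ┌─╴ │ │ ╷ ┌─┘ ┌─┘ │ │
│↳ ↓│↑│↓ ↲│↑│ │ │   │   │↓│
│ ╷ ╵ │ ╶─┘ └─┘ │ ╶─┴───┘ │
│ │↳ ↑│↳ → ↑    │        B│
└─┴───┴─────────┴─────────┘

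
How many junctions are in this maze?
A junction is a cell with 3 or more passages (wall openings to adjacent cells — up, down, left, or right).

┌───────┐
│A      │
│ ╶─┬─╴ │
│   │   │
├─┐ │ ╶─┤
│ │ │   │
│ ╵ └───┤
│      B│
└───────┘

Checking each cell for number of passages:

Junctions found (3+ passages):
  (3, 1): 3 passages
Total junctions: 1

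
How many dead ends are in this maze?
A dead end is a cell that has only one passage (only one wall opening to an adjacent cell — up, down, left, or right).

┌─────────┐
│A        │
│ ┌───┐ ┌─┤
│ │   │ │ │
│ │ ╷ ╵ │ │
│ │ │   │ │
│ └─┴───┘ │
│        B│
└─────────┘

Checking each cell for number of passages:

Dead ends found at positions:
  (0, 4)
  (1, 4)
  (2, 1)
Total dead ends: 3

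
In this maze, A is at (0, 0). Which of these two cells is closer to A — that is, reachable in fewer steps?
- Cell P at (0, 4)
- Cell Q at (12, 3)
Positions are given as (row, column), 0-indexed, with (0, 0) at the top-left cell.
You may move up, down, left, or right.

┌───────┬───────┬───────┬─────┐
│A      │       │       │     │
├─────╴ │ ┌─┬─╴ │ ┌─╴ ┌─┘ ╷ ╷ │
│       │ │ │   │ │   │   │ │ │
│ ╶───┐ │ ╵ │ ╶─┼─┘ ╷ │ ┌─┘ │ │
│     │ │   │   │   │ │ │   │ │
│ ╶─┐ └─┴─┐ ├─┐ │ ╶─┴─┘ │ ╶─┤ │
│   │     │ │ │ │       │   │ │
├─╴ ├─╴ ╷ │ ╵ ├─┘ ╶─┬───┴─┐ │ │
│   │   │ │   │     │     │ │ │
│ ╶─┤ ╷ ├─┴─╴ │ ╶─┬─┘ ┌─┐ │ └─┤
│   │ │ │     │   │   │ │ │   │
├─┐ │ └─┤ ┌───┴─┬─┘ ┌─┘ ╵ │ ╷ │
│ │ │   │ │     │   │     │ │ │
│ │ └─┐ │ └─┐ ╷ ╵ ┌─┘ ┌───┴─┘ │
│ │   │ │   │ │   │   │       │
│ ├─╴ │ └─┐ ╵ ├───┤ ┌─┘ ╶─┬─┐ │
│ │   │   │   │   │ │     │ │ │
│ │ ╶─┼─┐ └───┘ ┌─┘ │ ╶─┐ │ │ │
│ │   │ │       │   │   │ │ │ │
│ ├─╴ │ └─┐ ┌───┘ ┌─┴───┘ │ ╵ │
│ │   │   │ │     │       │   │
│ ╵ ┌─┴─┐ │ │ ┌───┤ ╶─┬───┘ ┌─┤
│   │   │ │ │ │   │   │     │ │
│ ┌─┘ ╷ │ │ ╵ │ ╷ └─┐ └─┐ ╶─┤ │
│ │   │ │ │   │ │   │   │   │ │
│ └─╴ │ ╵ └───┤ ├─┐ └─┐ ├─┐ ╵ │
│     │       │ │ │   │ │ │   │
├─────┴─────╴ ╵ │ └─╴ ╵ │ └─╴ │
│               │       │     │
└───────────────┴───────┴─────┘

Shortest path A → P at (0, 4): 66 steps
Shortest path A → Q at (12, 3): 33 steps

Q is closer (33 steps vs 66 steps).

Path to P:

┌───────┬───────┬───────┬─────┐
│A → → ↓│P      │       │     │
├─────╴ │ ┌─┬─╴ │ ┌─╴ ┌─┘ ╷ ╷ │
│↓ ← ← ↲│↑│ │   │ │   │   │ │ │
│ ╶───┐ │ ╵ │ ╶─┼─┘ ╷ │ ┌─┘ │ │
│↳ → ↓│ │↑ ↰│   │   │ │ │   │ │
│ ╶─┐ └─┴─┐ ├─┐ │ ╶─┴─┘ │ ╶─┤ │
│   │↳ ↓  │↑│ │ │       │   │ │
├─╴ ├─╴ ╷ │ ╵ ├─┘ ╶─┬───┴─┐ │ │
│   │↓ ↲│ │↑ ↰│     │↓ ← ↰│ │ │
│ ╶─┤ ╷ ├─┴─╴ │ ╶─┬─┘ ┌─┐ │ └─┤
│   │↓│ │↱ → ↑│   │↓ ↲│ │↑│   │
├─┐ │ └─┤ ┌───┴─┬─┘ ┌─┘ ╵ │ ╷ │
│ │ │↳ ↓│↑│  ↓ ↰│↓ ↲│↱ → ↑│ │ │
│ │ └─┐ │ └─┐ ╷ ╵ ┌─┘ ┌───┴─┘ │
│ │   │↓│↑ ↰│↓│↑ ↲│↱ ↑│       │
│ ├─╴ │ └─┐ ╵ ├───┤ ┌─┘ ╶─┬─┐ │
│ │   │↳ ↓│↑ ↲│   │↑│     │ │ │
│ │ ╶─┼─┐ └───┘ ┌─┘ │ ╶─┐ │ │ │
│ │   │ │↳ ↓    │↱ ↑│   │ │ │ │
│ ├─╴ │ └─┐ ┌───┘ ┌─┴───┘ │ ╵ │
│ │   │   │↓│↱ → ↑│       │   │
│ ╵ ┌─┴─┐ │ │ ┌───┤ ╶─┬───┘ ┌─┤
│   │   │ │↓│↑│   │   │     │ │
│ ┌─┘ ╷ │ │ ╵ │ ╷ └─┐ └─┐ ╶─┤ │
│ │   │ │ │↳ ↑│ │   │   │   │ │
│ └─╴ │ ╵ └───┤ ├─┐ └─┐ ├─┐ ╵ │
│     │       │ │ │   │ │ │   │
├─────┴─────╴ ╵ │ └─╴ ╵ │ └─╴ │
│               │       │     │
└───────────────┴───────┴─────┘

Path to Q:

┌───────┬───────┬───────┬─────┐
│A → → ↓│       │       │     │
├─────╴ │ ┌─┬─╴ │ ┌─╴ ┌─┘ ╷ ╷ │
│↓ ← ← ↲│ │ │   │ │   │   │ │ │
│ ╶───┐ │ ╵ │ ╶─┼─┘ ╷ │ ┌─┘ │ │
│↓    │ │   │   │   │ │ │   │ │
│ ╶─┐ └─┴─┐ ├─┐ │ ╶─┴─┘ │ ╶─┤ │
│↳ ↓│     │ │ │ │       │   │ │
├─╴ ├─╴ ╷ │ ╵ ├─┘ ╶─┬───┴─┐ │ │
│↓ ↲│   │ │   │     │     │ │ │
│ ╶─┤ ╷ ├─┴─╴ │ ╶─┬─┘ ┌─┐ │ └─┤
│↳ ↓│ │ │     │   │   │ │ │   │
├─┐ │ └─┤ ┌───┴─┬─┘ ┌─┘ ╵ │ ╷ │
│ │↓│   │ │     │   │     │ │ │
│ │ └─┐ │ └─┐ ╷ ╵ ┌─┘ ┌───┴─┘ │
│ │↳ ↓│ │   │ │   │   │       │
│ ├─╴ │ └─┐ ╵ ├───┤ ┌─┘ ╶─┬─┐ │
│ │↓ ↲│   │   │   │ │     │ │ │
│ │ ╶─┼─┐ └───┘ ┌─┘ │ ╶─┐ │ │ │
│ │↳ ↓│ │       │   │   │ │ │ │
│ ├─╴ │ └─┐ ┌───┘ ┌─┴───┘ │ ╵ │
│ │↓ ↲│   │ │     │       │   │
│ ╵ ┌─┴─┐ │ │ ┌───┤ ╶─┬───┘ ┌─┤
│↓ ↲│↱ ↓│ │ │ │   │   │     │ │
│ ┌─┘ ╷ │ │ ╵ │ ╷ └─┐ └─┐ ╶─┤ │
│↓│  ↑│Q│ │   │ │   │   │   │ │
│ └─╴ │ ╵ └───┤ ├─┐ └─┐ ├─┐ ╵ │
│↳ → ↑│       │ │ │   │ │ │   │
├─────┴─────╴ ╵ │ └─╴ ╵ │ └─╴ │
│               │       │     │
└───────────────┴───────┴─────┘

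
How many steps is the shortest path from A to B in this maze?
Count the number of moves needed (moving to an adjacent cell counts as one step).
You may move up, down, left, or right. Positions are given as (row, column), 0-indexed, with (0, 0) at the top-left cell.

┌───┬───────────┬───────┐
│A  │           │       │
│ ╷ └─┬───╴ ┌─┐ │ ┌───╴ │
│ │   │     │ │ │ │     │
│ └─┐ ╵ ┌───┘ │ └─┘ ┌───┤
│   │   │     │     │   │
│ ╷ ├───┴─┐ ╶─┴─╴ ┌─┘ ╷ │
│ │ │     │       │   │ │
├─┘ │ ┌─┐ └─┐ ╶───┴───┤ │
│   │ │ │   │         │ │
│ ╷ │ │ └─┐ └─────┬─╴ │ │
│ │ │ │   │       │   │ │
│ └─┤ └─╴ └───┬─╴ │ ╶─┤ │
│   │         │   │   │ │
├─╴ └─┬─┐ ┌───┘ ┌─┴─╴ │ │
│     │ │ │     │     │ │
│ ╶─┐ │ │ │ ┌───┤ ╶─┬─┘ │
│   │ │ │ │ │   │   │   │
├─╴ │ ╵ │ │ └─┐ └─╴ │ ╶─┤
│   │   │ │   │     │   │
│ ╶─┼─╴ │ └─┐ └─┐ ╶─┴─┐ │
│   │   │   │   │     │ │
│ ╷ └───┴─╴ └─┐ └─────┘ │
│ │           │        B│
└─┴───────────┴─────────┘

Using BFS to find shortest path:
Start: (0, 0), End: (11, 11)
Path found:
(0,0) → (1,0) → (2,0) → (2,1) → (3,1) → (4,1) → (4,0) → (5,0) → (6,0) → (6,1) → (7,1) → (7,0) → (8,0) → (8,1) → (9,1) → (9,0) → (10,0) → (10,1) → (11,1) → (11,2) → (11,3) → (11,4) → (11,5) → (10,5) → (10,4) → (9,4) → (8,4) → (7,4) → (6,4) → (6,3) → (6,2) → (5,2) → (4,2) → (3,2) → (3,3) → (3,4) → (4,4) → (4,5) → (5,5) → (5,6) → (5,7) → (5,8) → (6,8) → (6,7) → (7,7) → (7,6) → (7,5) → (8,5) → (9,5) → (9,6) → (10,6) → (10,7) → (11,7) → (11,8) → (11,9) → (11,10) → (11,11)
Number of steps: 56

Solution:

┌───┬───────────┬───────┐
│A  │           │       │
│ ╷ └─┬───╴ ┌─┐ │ ┌───╴ │
│↓│   │     │ │ │ │     │
│ └─┐ ╵ ┌───┘ │ └─┘ ┌───┤
│↳ ↓│   │     │     │   │
│ ╷ ├───┴─┐ ╶─┴─╴ ┌─┘ ╷ │
│ │↓│↱ → ↓│       │   │ │
├─┘ │ ┌─┐ └─┐ ╶───┴───┤ │
│↓ ↲│↑│ │↳ ↓│         │ │
│ ╷ │ │ └─┐ └─────┬─╴ │ │
│↓│ │↑│   │↳ → → ↓│   │ │
│ └─┤ └─╴ └───┬─╴ │ ╶─┤ │
│↳ ↓│↑ ← ↰    │↓ ↲│   │ │
├─╴ └─┬─┐ ┌───┘ ┌─┴─╴ │ │
│↓ ↲  │ │↑│↓ ← ↲│     │ │
│ ╶─┐ │ │ │ ┌───┤ ╶─┬─┘ │
│↳ ↓│ │ │↑│↓│   │   │   │
├─╴ │ ╵ │ │ └─┐ └─╴ │ ╶─┤
│↓ ↲│   │↑│↳ ↓│     │   │
│ ╶─┼─╴ │ └─┐ └─┐ ╶─┴─┐ │
│↳ ↓│   │↑ ↰│↳ ↓│     │ │
│ ╷ └───┴─╴ └─┐ └─────┘ │
│ │↳ → → → ↑  │↳ → → → B│
└─┴───────────┴─────────┘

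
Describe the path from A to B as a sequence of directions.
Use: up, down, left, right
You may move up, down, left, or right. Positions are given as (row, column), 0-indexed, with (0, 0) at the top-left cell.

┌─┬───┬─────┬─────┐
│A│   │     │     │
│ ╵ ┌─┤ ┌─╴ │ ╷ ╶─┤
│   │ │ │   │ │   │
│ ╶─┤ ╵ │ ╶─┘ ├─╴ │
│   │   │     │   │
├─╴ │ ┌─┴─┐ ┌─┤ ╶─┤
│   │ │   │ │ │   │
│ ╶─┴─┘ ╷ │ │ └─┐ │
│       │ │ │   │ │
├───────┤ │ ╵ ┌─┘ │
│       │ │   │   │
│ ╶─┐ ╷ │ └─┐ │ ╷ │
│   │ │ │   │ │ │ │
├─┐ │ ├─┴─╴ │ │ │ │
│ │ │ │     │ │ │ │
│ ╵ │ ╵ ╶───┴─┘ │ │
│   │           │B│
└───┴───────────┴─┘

Finding the path and converting it to directions:
Path through cells: (0,0) → (1,0) → (2,0) → (2,1) → (3,1) → (3,0) → (4,0) → (4,1) → (4,2) → (4,3) → (3,3) → (3,4) → (4,4) → (5,4) → (6,4) → (6,5) → (7,5) → (7,4) → (7,3) → (8,3) → (8,4) → (8,5) → (8,6) → (8,7) → (7,7) → (6,7) → (5,7) → (5,8) → (6,8) → (7,8) → (8,8)
Directions: down, down, right, down, left, down, right, right, right, up, right, down, down, down, right, down, left, left, down, right, right, right, right, up, up, up, right, down, down, down

Solution:

┌─┬───┬─────┬─────┐
│A│   │     │     │
│ ╵ ┌─┤ ┌─╴ │ ╷ ╶─┤
│↓  │ │ │   │ │   │
│ ╶─┤ ╵ │ ╶─┘ ├─╴ │
│↳ ↓│   │     │   │
├─╴ │ ┌─┴─┐ ┌─┤ ╶─┤
│↓ ↲│ │↱ ↓│ │ │   │
│ ╶─┴─┘ ╷ │ │ └─┐ │
│↳ → → ↑│↓│ │   │ │
├───────┤ │ ╵ ┌─┘ │
│       │↓│   │↱ ↓│
│ ╶─┐ ╷ │ └─┐ │ ╷ │
│   │ │ │↳ ↓│ │↑│↓│
├─┐ │ ├─┴─╴ │ │ │ │
│ │ │ │↓ ← ↲│ │↑│↓│
│ ╵ │ ╵ ╶───┴─┘ │ │
│   │  ↳ → → → ↑│B│
└───┴───────────┴─┘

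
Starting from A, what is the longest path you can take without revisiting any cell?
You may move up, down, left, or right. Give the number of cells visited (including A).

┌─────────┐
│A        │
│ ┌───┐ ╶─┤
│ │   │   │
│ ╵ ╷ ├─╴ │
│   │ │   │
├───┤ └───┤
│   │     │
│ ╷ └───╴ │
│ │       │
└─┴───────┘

Finding longest simple path using DFS:
Start: (0, 0)
Longest path visits 17 cells
Path: A → down → down → right → up → right → down → down → right → right → down → left → left → left → up → left → down

Solution:

┌─────────┐
│A        │
│ ┌───┐ ╶─┤
│↓│↱ ↓│   │
│ ╵ ╷ ├─╴ │
│↳ ↑│↓│   │
├───┤ └───┤
│↓ ↰│↳ → ↓│
│ ╷ └───╴ │
│B│↑ ← ← ↲│
└─┴───────┘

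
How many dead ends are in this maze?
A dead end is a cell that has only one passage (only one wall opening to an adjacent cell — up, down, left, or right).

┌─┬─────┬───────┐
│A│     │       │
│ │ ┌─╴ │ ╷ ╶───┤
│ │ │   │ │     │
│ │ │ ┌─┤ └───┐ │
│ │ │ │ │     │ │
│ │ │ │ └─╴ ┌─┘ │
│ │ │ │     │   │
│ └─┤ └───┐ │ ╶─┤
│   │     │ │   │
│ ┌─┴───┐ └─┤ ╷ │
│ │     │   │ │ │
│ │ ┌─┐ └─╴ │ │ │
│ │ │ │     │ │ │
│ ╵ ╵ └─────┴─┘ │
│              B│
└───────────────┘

Checking each cell for number of passages:

Dead ends found at positions:
  (0, 0)
  (0, 7)
  (2, 3)
  (2, 6)
  (3, 1)
  (4, 1)
  (4, 5)
  (6, 2)
  (6, 6)
Total dead ends: 9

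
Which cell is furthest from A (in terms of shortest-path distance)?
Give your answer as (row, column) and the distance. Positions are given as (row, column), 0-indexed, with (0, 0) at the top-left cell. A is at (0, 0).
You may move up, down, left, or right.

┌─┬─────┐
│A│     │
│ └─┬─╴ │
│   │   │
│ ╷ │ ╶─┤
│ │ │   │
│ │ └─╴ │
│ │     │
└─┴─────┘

Computing BFS distances from A to all cells:
Furthest cell: (0, 1)
Distance: 13 steps

Path from A to the furthest cell:

┌─┬─────┐
│A│B ← ↰│
│ └─┬─╴ │
│↳ ↓│↱ ↑│
│ ╷ │ ╶─┤
│ │↓│↑ ↰│
│ │ └─╴ │
│ │↳ → ↑│
└─┴─────┘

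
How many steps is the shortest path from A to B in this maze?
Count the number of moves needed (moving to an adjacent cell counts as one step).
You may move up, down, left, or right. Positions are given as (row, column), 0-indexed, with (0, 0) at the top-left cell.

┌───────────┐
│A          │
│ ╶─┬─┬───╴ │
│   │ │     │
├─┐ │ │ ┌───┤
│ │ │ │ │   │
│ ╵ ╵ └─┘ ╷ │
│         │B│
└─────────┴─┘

Using BFS to find shortest path:
Start: (0, 0), End: (3, 5)
Path found:
(0,0) → (1,0) → (1,1) → (2,1) → (3,1) → (3,2) → (3,3) → (3,4) → (2,4) → (2,5) → (3,5)
Number of steps: 10

Solution:

┌───────────┐
│A          │
│ ╶─┬─┬───╴ │
│↳ ↓│ │     │
├─┐ │ │ ┌───┤
│ │↓│ │ │↱ ↓│
│ ╵ ╵ └─┘ ╷ │
│  ↳ → → ↑│B│
└─────────┴─┘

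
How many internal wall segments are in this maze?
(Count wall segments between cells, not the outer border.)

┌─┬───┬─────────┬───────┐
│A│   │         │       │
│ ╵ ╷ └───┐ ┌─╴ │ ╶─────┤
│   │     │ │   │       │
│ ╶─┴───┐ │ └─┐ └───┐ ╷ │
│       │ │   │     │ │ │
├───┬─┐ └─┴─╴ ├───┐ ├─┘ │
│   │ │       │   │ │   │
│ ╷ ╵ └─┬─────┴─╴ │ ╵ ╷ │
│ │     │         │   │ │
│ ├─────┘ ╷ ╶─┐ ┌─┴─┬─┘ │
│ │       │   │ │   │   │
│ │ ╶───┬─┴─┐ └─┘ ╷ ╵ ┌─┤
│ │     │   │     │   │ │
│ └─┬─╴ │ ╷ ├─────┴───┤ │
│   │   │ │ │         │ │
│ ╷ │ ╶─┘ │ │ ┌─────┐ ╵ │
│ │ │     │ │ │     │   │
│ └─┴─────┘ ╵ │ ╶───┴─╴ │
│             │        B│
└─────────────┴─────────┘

Counting internal wall segments:
Total internal walls: 99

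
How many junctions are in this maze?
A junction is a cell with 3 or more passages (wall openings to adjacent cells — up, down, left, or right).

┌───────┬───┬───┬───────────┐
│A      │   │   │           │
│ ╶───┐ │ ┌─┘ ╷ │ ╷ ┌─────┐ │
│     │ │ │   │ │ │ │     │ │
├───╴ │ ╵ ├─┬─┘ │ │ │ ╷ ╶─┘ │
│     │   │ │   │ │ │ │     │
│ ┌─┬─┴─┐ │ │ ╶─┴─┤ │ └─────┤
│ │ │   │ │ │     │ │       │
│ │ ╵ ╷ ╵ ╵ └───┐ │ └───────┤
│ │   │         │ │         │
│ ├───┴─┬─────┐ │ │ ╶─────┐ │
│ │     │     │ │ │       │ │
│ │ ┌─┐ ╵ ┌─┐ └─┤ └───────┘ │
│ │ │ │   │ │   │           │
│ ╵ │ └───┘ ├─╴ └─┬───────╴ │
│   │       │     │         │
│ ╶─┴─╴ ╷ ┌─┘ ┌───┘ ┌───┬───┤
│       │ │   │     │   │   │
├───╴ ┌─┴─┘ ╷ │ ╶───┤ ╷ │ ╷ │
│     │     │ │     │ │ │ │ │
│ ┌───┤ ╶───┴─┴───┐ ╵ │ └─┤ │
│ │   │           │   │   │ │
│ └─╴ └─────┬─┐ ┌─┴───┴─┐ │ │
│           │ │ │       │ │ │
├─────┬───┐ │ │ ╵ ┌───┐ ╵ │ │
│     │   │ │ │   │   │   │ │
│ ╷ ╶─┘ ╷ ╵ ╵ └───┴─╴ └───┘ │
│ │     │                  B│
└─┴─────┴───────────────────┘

Checking each cell for number of passages:

Junctions found (3+ passages):
  (0, 9): 3 passages
  (1, 11): 3 passages
  (2, 4): 3 passages
  (4, 4): 3 passages
  (4, 5): 3 passages
  (4, 9): 3 passages
  (6, 13): 3 passages
  (7, 0): 3 passages
  (7, 3): 3 passages
  (7, 4): 3 passages
  (7, 7): 3 passages
  (8, 2): 3 passages
  (8, 6): 3 passages
  (10, 7): 3 passages
  (11, 2): 3 passages
  (12, 1): 3 passages
  (13, 5): 3 passages
  (13, 6): 3 passages
  (13, 10): 3 passages
Total junctions: 19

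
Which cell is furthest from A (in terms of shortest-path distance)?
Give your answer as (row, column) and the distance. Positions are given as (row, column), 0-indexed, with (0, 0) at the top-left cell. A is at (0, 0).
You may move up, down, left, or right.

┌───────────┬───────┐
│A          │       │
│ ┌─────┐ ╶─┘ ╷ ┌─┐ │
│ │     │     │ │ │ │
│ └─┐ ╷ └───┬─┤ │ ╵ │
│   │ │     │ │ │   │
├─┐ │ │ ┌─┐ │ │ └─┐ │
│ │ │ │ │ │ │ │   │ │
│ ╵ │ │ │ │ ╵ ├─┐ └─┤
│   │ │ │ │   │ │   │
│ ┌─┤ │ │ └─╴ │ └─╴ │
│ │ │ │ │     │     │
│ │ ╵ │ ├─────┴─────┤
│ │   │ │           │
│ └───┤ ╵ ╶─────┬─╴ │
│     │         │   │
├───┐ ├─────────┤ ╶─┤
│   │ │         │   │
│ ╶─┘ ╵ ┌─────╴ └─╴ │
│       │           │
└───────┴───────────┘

Computing BFS distances from A to all cells:
Furthest cell: (3, 4)
Distance: 49 steps

Path from A to the furthest cell:

┌───────────┬───────┐
│A          │       │
│ ┌─────┐ ╶─┘ ╷ ┌─┐ │
│↓│     │     │ │ │ │
│ └─┐ ╷ └───┬─┤ │ ╵ │
│↳ ↓│ │↱ → ↓│ │ │   │
├─┐ │ │ ┌─┐ │ │ └─┐ │
│ │↓│ │↑│B│↓│ │   │ │
│ ╵ │ │ │ │ ╵ ├─┐ └─┤
│↓ ↲│ │↑│↑│↳ ↓│ │   │
│ ┌─┤ │ │ └─╴ │ └─╴ │
│↓│ │ │↑│↑ ← ↲│     │
│ │ ╵ │ ├─────┴─────┤
│↓│   │↑│↓ ← ← ← ← ↰│
│ └───┤ ╵ ╶─────┬─╴ │
│↳ → ↓│↑ ↲      │↱ ↑│
├───┐ ├─────────┤ ╶─┤
│   │↓│↱ → → → ↓│↑ ↰│
│ ╶─┘ ╵ ┌─────╴ └─╴ │
│    ↳ ↑│      ↳ → ↑│
└───────┴───────────┘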